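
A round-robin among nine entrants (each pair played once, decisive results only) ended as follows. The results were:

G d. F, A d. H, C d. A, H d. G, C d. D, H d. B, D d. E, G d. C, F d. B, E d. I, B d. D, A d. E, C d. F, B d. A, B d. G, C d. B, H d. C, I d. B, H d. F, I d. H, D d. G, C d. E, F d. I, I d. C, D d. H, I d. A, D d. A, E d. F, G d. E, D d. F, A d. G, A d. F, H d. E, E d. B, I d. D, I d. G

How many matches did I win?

6

I's results: beat A, B, C, D, G, H; lost to E, F.
That is 6 wins.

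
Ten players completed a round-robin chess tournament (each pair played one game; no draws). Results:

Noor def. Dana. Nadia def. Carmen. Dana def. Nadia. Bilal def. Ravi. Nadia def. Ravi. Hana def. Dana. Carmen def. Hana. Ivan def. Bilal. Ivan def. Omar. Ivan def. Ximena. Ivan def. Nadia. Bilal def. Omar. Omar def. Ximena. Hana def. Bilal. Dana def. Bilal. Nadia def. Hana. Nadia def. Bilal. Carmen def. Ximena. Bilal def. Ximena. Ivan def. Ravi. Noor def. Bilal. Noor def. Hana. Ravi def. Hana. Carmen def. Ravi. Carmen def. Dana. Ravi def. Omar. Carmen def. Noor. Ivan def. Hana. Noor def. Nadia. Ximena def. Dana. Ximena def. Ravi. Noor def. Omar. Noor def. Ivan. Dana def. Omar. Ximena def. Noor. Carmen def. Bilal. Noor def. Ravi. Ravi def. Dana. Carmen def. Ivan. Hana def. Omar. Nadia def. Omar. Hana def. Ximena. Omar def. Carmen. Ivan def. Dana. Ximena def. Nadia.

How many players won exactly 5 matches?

Win totals: Dana 3, Noor 7, Ravi 3, Hana 4, Ivan 7, Nadia 5, Ximena 4, Carmen 7, Omar 2, Bilal 3.
Exactly 5: Nadia — 1 player.

1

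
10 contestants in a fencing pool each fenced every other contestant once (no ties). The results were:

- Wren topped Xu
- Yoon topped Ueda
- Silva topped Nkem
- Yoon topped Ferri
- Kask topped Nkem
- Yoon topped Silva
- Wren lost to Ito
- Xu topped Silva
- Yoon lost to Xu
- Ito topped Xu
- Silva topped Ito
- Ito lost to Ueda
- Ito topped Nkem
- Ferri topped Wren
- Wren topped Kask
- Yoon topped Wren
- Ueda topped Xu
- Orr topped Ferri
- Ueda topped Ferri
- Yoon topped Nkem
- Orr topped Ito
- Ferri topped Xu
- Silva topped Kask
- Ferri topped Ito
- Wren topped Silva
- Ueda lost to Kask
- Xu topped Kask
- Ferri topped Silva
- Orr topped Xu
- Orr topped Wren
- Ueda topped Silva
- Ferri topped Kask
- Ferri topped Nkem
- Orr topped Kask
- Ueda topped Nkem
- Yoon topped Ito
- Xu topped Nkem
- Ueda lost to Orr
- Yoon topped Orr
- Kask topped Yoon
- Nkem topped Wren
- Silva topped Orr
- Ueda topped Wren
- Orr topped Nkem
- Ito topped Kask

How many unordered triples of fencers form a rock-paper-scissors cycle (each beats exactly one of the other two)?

24

Win totals: Yoon 7, Ueda 6, Ferri 6, Nkem 1, Xu 4, Ito 4, Kask 3, Silva 4, Orr 7, Wren 3.
A fencer with w wins dominates both others in C(w,2) triples; summing gives 21 + 15 + 15 + 0 + 6 + 6 + 3 + 6 + 21 + 3 = 96 transitive triples.
Total triples C(10,3) = 120, so cyclic triples = 120 − 96 = 24.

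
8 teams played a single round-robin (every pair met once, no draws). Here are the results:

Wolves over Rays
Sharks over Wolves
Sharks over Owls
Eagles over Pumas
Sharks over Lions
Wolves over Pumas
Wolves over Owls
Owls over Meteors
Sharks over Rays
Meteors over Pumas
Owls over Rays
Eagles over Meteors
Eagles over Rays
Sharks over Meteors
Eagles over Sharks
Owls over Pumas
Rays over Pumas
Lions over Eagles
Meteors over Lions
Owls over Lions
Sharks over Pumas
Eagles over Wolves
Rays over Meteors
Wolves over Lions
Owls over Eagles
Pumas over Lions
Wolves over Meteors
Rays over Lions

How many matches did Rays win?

Rays' results: beat Lions, Meteors, Pumas; lost to Sharks, Owls, Eagles, Wolves.
That is 3 wins.

3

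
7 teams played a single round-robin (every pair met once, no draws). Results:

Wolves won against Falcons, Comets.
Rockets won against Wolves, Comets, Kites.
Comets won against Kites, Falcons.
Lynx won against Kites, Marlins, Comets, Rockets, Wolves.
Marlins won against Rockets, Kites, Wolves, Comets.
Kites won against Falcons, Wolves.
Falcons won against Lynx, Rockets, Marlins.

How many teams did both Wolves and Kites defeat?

Wolves beat: Comets, Falcons.
Kites beat: Wolves, Falcons.
Both beat: Falcons — 1.

1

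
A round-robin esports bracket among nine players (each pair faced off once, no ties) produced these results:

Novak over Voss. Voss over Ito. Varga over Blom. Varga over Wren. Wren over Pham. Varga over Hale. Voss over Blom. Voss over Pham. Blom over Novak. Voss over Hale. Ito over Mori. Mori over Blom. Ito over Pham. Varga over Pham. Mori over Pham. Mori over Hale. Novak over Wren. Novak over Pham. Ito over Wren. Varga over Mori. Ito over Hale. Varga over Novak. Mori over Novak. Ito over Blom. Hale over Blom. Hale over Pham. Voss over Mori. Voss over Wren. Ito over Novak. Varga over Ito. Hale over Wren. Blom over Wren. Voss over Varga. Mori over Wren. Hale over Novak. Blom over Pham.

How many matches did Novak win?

Novak's results: beat Voss, Wren, Pham; lost to Hale, Varga, Ito, Blom, Mori.
That is 3 wins.

3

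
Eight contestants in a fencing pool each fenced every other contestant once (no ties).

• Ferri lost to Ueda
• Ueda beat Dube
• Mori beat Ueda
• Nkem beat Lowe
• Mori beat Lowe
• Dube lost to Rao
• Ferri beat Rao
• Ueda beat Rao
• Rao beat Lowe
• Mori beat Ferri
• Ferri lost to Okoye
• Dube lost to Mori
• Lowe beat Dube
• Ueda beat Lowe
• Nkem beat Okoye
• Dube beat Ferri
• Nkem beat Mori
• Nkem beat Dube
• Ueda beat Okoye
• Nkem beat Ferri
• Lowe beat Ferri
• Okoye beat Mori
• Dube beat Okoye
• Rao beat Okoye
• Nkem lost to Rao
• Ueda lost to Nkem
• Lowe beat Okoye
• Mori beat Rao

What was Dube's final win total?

Dube's results: beat Ferri, Okoye; lost to Ueda, Rao, Lowe, Nkem, Mori.
That is 2 wins.

2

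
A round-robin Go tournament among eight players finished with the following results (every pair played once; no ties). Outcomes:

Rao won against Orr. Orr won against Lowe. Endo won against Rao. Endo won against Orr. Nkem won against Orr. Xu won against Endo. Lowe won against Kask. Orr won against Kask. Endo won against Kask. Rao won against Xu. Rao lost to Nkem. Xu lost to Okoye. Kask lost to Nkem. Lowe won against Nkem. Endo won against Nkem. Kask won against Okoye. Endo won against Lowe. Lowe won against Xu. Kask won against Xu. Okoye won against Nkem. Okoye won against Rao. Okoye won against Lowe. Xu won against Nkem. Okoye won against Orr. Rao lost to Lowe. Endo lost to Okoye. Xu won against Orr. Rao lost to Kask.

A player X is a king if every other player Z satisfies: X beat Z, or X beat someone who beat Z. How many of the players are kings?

Nkem cannot reach Endo in two steps.
Kask reaches everyone (king).
Xu cannot reach Okoye in two steps.
Lowe reaches everyone (king).
Okoye reaches everyone (king).
Rao cannot reach Okoye in two steps.
Orr cannot reach Endo in two steps.
Endo reaches everyone (king).
Kings: Kask, Lowe, Okoye, Endo — 4.

4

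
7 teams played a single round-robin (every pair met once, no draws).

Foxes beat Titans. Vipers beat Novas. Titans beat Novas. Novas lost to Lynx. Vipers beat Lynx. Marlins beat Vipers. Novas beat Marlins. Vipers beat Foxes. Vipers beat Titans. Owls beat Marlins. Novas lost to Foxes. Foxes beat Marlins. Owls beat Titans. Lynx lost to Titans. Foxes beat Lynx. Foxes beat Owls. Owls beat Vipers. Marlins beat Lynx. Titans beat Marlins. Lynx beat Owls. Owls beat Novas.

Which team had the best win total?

Win totals: Owls 4, Foxes 5, Titans 3, Novas 1, Vipers 4, Lynx 2, Marlins 2.
Foxes leads with 5 wins (next highest: 4).

Foxes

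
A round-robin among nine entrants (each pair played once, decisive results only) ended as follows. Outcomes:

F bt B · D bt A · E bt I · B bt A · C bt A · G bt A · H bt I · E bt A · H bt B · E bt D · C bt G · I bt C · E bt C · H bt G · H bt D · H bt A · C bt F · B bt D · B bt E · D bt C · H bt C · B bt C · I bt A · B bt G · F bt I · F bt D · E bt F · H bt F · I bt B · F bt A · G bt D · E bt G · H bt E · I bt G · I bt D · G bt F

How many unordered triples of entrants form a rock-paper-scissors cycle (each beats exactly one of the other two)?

Win totals: A 0, B 5, C 3, D 2, E 6, F 4, G 3, H 8, I 5.
An entrant with w wins dominates both others in C(w,2) triples; summing gives 0 + 10 + 3 + 1 + 15 + 6 + 3 + 28 + 10 = 76 transitive triples.
Total triples C(9,3) = 84, so cyclic triples = 84 − 76 = 8.

8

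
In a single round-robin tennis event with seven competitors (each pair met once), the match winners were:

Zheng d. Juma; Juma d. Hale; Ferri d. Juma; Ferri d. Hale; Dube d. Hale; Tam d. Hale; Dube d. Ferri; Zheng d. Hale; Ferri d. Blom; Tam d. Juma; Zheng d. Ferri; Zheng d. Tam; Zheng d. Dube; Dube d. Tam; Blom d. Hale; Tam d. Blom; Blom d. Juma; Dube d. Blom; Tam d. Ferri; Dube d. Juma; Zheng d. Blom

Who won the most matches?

Zheng

Win totals: Juma 1, Zheng 6, Hale 0, Blom 2, Ferri 3, Dube 5, Tam 4.
Zheng leads with 6 wins (next highest: 5).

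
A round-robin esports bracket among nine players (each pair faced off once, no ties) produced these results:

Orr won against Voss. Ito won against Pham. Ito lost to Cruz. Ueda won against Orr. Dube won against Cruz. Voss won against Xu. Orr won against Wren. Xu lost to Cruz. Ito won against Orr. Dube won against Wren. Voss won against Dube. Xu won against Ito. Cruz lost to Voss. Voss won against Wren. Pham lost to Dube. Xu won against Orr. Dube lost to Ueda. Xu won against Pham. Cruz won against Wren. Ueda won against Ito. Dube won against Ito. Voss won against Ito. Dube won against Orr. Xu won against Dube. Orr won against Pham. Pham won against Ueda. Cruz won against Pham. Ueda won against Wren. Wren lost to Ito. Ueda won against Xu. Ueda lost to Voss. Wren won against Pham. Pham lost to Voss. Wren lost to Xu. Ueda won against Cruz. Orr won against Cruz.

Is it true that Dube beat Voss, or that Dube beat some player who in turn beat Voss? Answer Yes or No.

Dube did not beat Voss directly.
Dube beat Ito, Wren, Cruz, Pham, Orr. Of those, Orr beat Voss.

Yes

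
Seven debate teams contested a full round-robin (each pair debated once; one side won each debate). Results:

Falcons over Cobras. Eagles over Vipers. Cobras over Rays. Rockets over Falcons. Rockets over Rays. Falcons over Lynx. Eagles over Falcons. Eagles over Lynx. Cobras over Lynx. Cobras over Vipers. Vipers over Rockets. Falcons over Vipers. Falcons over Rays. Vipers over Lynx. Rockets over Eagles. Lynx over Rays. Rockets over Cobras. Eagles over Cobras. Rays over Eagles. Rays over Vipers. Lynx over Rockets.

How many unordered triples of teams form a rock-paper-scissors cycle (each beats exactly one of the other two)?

11

Win totals: Eagles 4, Rays 2, Cobras 3, Rockets 4, Vipers 2, Lynx 2, Falcons 4.
A team with w wins dominates both others in C(w,2) triples; summing gives 6 + 1 + 3 + 6 + 1 + 1 + 6 = 24 transitive triples.
Total triples C(7,3) = 35, so cyclic triples = 35 − 24 = 11.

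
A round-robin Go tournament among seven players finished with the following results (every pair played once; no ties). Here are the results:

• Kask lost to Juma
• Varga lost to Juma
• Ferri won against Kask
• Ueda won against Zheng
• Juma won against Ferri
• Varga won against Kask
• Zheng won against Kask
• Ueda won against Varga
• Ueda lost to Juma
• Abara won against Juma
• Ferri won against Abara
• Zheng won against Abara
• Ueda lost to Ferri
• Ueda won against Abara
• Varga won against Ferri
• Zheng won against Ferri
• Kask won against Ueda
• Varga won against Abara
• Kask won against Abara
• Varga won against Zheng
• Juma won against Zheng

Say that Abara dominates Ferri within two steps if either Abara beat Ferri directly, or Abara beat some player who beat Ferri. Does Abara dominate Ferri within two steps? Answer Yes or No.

Yes

Abara did not beat Ferri directly.
Abara beat Juma. Of those, Juma beat Ferri.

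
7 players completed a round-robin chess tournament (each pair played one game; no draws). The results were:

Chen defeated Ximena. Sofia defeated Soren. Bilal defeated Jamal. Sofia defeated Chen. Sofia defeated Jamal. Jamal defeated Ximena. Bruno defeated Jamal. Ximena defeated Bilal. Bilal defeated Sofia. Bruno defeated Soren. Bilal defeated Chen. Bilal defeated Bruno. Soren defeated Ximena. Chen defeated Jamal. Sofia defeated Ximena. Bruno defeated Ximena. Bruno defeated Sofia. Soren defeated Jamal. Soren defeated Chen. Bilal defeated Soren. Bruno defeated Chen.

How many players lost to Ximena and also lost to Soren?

Ximena beat: Bilal.
Soren beat: Ximena, Jamal, Chen.
No one was beaten by both.

0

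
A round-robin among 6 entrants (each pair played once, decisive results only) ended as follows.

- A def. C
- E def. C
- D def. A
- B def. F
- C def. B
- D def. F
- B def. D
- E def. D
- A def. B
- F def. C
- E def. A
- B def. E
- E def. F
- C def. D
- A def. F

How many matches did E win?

4

E's results: beat A, C, D, F; lost to B.
That is 4 wins.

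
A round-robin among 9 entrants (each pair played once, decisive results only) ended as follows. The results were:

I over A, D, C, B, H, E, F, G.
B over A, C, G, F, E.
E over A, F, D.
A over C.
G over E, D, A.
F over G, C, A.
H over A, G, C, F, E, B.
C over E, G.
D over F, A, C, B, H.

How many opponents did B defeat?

5

B's results: beat A, C, E, F, G; lost to D, H, I.
That is 5 wins.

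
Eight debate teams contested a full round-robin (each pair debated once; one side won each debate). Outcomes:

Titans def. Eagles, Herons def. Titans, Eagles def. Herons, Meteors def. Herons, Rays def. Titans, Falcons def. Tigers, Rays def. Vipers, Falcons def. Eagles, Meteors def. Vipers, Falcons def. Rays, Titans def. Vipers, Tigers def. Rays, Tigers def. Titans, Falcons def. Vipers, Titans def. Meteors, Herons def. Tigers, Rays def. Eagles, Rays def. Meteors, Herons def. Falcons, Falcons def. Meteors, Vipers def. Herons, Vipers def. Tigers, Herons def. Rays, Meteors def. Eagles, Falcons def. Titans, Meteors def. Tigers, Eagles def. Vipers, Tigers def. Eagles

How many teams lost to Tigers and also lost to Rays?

Tigers beat: Titans, Rays, Eagles.
Rays beat: Titans, Eagles, Meteors, Vipers.
Both beat: Titans, Eagles — 2.

2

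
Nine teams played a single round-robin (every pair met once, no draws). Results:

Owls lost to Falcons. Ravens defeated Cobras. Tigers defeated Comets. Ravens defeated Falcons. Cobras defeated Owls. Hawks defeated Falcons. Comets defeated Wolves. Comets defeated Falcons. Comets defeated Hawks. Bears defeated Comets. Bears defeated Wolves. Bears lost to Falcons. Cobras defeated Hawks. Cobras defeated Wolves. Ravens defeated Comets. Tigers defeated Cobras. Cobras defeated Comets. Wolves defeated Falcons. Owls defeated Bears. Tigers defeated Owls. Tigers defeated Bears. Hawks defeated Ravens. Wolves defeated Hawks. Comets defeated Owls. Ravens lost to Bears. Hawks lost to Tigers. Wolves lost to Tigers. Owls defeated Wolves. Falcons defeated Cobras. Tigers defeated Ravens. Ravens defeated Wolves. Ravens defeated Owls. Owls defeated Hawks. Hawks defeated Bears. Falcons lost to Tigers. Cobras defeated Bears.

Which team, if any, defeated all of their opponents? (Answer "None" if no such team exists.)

Tigers has 8 wins out of 8 opponents — a perfect record.

Tigers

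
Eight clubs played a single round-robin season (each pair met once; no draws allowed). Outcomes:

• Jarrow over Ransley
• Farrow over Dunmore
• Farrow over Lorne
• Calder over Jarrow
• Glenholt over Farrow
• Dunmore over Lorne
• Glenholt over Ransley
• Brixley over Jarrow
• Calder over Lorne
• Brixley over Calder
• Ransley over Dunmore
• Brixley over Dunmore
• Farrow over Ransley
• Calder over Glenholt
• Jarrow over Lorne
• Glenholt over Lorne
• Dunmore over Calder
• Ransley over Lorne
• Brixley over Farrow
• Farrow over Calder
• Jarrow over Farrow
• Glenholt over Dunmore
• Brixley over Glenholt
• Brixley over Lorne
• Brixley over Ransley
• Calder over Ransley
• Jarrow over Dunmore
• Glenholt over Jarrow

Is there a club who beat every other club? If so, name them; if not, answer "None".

Brixley

Brixley has 7 wins out of 7 opponents — a perfect record.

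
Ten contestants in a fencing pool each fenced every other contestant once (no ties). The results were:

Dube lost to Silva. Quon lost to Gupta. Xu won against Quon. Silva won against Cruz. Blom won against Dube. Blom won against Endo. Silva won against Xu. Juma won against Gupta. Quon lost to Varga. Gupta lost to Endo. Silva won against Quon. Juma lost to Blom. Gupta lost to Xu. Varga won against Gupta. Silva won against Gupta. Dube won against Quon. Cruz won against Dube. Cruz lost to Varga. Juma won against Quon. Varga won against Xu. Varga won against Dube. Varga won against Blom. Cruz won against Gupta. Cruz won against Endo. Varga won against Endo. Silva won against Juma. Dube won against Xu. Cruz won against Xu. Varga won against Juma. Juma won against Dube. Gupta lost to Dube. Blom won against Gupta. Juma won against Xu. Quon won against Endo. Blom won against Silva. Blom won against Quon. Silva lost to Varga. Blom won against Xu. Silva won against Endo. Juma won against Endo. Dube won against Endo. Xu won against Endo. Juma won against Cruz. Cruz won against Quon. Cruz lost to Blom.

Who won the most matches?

Win totals: Cruz 5, Quon 1, Xu 3, Dube 4, Juma 6, Endo 1, Blom 8, Varga 9, Silva 7, Gupta 1.
Varga leads with 9 wins (next highest: 8).

Varga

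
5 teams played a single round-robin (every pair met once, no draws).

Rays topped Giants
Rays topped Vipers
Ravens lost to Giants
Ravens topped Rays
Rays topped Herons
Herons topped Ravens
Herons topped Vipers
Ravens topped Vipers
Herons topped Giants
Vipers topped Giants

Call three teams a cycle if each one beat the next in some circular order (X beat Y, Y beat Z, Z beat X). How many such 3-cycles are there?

3

Win totals: Herons 3, Rays 3, Vipers 1, Ravens 2, Giants 1.
A team with w wins dominates both others in C(w,2) triples; summing gives 3 + 3 + 0 + 1 + 0 = 7 transitive triples.
Total triples C(5,3) = 10, so cyclic triples = 10 − 7 = 3.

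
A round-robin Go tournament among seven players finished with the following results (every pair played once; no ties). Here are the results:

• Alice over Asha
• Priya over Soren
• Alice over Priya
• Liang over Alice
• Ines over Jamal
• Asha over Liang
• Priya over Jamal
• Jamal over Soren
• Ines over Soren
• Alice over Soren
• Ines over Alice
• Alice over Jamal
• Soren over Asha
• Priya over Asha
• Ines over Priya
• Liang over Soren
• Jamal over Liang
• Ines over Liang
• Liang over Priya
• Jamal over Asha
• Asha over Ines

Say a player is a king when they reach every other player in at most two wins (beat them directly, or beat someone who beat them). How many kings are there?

Ines reaches everyone (king).
Liang cannot reach Ines in two steps.
Asha reaches everyone (king).
Alice reaches everyone (king).
Priya cannot reach Alice in two steps.
Soren cannot reach Alice, Priya, Jamal in two steps.
Jamal reaches everyone (king).
Kings: Ines, Asha, Alice, Jamal — 4.

4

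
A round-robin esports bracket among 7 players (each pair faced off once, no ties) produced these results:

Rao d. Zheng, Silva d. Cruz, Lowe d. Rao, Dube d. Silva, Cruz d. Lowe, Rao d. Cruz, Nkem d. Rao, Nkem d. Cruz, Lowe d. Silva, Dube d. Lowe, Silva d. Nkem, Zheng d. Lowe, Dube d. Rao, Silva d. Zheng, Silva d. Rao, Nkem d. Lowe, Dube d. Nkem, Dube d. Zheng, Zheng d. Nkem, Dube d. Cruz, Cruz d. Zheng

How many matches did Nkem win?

Nkem's results: beat Rao, Cruz, Lowe; lost to Silva, Dube, Zheng.
That is 3 wins.

3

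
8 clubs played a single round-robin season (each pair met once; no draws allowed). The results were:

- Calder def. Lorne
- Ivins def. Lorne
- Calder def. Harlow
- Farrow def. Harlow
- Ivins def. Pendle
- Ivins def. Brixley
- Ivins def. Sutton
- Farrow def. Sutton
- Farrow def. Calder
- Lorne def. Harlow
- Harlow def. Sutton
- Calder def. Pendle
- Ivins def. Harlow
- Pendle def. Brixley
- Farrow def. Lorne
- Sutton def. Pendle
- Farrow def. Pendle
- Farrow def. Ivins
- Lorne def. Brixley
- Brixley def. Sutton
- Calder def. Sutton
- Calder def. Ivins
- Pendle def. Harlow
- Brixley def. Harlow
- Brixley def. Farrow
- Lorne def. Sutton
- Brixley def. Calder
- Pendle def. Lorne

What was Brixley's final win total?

Brixley's results: beat Sutton, Farrow, Harlow, Calder; lost to Ivins, Lorne, Pendle.
That is 4 wins.

4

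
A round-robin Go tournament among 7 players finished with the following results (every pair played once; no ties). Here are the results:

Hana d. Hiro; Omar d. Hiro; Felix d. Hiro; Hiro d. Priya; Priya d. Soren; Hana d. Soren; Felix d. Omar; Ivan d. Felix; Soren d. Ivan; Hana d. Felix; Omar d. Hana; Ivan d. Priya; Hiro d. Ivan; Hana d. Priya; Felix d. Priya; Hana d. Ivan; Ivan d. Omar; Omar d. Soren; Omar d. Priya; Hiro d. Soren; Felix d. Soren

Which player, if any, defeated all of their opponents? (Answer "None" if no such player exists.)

Highest win total is Hana with 5 (out of 6 possible).
Hana lost to Omar, so no player went undefeated.

None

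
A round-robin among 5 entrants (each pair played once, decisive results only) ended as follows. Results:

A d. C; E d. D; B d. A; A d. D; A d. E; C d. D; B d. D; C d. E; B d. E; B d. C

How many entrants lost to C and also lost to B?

C beat: D, E.
B beat: A, C, D, E.
Both beat: D, E — 2.

2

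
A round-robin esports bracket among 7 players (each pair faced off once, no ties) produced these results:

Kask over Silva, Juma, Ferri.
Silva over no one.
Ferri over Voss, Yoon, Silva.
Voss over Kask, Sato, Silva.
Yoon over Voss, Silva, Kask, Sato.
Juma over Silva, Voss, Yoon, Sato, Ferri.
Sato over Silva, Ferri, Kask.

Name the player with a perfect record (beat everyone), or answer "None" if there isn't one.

Highest win total is Juma with 5 (out of 6 possible).
Juma lost to Kask, so no player went undefeated.

None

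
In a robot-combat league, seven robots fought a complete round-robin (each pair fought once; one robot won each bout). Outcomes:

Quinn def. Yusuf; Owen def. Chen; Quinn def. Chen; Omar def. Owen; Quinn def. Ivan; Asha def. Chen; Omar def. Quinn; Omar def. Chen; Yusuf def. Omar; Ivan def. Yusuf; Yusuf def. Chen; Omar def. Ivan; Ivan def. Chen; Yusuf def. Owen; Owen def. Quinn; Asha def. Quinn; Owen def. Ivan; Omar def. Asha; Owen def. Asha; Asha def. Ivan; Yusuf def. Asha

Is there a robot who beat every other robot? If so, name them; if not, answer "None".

Highest win total is Omar with 5 (out of 6 possible).
Omar lost to Yusuf, so no robot went undefeated.

None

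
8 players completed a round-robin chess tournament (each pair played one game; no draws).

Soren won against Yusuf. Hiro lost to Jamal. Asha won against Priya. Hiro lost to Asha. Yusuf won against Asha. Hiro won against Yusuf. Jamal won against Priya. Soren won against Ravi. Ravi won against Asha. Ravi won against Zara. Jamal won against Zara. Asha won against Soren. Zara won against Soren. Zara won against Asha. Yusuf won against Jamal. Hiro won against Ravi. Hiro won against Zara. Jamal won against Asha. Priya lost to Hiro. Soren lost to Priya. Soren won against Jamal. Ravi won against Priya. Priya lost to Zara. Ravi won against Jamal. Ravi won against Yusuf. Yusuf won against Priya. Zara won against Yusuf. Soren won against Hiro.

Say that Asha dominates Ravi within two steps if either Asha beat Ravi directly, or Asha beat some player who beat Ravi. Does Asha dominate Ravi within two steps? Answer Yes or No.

Asha did not beat Ravi directly.
Asha beat Hiro, Priya, Soren. Of those, Hiro beat Ravi.

Yes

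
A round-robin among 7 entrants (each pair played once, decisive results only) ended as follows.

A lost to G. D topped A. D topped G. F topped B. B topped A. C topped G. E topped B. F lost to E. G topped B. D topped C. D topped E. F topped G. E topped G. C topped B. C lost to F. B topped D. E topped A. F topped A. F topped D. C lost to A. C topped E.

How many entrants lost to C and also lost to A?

0

C beat: B, E, G.
A beat: C.
No one was beaten by both.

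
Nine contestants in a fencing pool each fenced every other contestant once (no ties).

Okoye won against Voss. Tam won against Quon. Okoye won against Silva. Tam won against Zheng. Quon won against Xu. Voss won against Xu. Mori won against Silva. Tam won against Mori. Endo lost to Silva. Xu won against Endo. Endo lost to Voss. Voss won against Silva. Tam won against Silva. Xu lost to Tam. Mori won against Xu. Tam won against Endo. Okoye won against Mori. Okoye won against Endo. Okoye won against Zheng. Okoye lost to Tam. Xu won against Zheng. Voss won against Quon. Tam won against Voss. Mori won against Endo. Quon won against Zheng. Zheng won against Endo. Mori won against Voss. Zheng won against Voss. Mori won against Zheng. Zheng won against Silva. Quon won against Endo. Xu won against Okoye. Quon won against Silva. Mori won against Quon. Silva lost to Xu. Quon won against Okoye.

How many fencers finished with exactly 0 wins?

Win totals: Zheng 3, Tam 8, Voss 4, Endo 0, Mori 6, Quon 5, Silva 1, Xu 4, Okoye 5.
Exactly 0: Endo — 1 fencer.

1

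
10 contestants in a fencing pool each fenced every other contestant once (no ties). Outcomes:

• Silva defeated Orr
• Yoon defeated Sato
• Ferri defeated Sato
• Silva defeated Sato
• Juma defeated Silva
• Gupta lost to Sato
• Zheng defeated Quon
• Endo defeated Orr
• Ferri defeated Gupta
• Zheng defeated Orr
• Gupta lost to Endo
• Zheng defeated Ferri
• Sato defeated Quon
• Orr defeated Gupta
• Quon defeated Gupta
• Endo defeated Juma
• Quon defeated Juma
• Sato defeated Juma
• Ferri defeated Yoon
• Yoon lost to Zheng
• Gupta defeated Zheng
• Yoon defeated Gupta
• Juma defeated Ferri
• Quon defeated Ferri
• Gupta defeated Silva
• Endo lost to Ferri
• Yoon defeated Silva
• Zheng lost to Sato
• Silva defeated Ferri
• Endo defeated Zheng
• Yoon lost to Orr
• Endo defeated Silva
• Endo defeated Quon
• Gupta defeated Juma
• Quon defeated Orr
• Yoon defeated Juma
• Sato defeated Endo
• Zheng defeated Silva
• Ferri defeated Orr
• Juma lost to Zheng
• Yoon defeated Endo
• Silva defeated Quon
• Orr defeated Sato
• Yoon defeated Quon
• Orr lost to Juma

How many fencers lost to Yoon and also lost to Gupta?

2

Yoon beat: Sato, Endo, Juma, Gupta, Quon, Silva.
Gupta beat: Zheng, Juma, Silva.
Both beat: Juma, Silva — 2.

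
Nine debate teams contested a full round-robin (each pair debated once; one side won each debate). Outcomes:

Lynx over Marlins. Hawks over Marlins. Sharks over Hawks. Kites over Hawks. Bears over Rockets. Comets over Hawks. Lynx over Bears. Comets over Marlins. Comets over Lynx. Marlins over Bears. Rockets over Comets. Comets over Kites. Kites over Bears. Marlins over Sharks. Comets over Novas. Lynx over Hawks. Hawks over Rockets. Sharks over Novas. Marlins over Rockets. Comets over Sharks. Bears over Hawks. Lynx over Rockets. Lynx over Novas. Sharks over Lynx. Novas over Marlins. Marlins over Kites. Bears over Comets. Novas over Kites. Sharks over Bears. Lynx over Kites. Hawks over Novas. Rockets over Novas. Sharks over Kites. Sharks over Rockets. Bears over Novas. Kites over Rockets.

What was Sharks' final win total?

Sharks' results: beat Bears, Kites, Rockets, Lynx, Hawks, Novas; lost to Comets, Marlins.
That is 6 wins.

6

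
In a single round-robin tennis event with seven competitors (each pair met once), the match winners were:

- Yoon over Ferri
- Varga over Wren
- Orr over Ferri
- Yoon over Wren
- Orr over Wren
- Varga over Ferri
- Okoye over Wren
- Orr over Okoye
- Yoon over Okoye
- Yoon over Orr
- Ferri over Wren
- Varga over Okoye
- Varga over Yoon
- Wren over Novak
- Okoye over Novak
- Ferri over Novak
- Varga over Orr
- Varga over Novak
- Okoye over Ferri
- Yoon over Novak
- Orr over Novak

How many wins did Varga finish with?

6

Varga's results: beat Orr, Okoye, Novak, Yoon, Wren, Ferri; lost to no one.
That is 6 wins.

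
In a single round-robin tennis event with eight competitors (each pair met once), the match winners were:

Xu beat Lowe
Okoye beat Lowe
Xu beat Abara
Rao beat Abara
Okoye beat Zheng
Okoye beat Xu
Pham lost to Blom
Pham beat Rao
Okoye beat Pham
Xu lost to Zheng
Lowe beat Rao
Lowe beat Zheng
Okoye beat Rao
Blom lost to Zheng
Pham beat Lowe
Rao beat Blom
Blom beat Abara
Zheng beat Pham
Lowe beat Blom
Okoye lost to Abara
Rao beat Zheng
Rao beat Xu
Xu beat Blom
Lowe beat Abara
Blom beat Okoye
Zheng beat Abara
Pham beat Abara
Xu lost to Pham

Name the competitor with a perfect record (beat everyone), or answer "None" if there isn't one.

Highest win total is Okoye with 5 (out of 7 possible).
Okoye lost to Abara, Blom, so no competitor went undefeated.

None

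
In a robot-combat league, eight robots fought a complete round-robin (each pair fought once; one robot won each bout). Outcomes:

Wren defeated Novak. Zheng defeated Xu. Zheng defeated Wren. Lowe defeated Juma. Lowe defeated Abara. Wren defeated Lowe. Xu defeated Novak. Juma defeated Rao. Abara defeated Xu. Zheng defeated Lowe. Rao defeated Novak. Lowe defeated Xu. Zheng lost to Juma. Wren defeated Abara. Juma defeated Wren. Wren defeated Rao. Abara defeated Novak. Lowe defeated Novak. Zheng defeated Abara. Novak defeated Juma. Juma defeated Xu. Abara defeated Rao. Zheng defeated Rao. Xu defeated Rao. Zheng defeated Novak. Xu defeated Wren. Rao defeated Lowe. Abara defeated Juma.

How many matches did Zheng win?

6

Zheng's results: beat Wren, Novak, Rao, Xu, Abara, Lowe; lost to Juma.
That is 6 wins.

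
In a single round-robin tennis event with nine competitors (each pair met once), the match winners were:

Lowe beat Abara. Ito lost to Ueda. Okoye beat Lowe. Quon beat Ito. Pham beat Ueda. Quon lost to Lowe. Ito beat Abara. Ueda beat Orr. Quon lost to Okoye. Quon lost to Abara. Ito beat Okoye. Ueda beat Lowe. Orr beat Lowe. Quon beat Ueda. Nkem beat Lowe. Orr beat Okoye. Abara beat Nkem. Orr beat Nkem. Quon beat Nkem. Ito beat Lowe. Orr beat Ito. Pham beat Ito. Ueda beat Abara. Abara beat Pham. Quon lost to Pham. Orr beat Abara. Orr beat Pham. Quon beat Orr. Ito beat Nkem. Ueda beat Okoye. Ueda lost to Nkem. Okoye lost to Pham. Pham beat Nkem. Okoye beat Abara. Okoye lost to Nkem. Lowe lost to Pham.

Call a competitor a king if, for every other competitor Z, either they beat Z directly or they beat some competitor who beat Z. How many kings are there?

Pham reaches everyone (king).
Orr reaches everyone (king).
Quon reaches everyone (king).
Ueda reaches everyone (king).
Abara reaches everyone (king).
Lowe cannot reach Okoye in two steps.
Okoye reaches everyone (king).
Ito cannot reach Orr in two steps.
Nkem cannot reach Pham in two steps.
Kings: Pham, Orr, Quon, Ueda, Abara, Okoye — 6.

6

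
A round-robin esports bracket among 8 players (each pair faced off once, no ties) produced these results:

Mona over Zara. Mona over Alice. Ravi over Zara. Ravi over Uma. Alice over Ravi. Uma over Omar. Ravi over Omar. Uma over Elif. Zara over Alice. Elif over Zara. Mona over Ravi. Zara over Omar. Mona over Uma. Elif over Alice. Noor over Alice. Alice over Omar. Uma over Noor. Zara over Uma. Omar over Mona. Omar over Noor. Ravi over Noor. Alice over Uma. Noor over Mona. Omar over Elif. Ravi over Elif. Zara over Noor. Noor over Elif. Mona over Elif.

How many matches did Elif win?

2

Elif's results: beat Alice, Zara; lost to Omar, Uma, Ravi, Mona, Noor.
That is 2 wins.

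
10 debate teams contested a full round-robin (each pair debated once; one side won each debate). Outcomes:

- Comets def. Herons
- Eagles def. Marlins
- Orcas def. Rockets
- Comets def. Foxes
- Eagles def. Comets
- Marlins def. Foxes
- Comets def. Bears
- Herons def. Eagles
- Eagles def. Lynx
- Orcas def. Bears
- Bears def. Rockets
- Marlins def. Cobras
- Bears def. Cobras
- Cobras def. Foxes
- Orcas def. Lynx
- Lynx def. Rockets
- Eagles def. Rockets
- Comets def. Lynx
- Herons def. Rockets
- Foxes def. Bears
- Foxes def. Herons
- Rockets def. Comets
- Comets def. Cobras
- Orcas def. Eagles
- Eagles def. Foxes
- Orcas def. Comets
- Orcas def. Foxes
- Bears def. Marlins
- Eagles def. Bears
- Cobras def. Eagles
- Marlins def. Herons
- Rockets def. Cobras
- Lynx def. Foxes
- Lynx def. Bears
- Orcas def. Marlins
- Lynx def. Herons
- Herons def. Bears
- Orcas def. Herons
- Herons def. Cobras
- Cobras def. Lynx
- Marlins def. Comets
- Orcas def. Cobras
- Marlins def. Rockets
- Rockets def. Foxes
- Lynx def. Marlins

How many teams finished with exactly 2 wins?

Win totals: Herons 4, Lynx 5, Eagles 6, Orcas 9, Foxes 2, Bears 3, Rockets 3, Comets 5, Cobras 3, Marlins 5.
Exactly 2: Foxes — 1 team.

1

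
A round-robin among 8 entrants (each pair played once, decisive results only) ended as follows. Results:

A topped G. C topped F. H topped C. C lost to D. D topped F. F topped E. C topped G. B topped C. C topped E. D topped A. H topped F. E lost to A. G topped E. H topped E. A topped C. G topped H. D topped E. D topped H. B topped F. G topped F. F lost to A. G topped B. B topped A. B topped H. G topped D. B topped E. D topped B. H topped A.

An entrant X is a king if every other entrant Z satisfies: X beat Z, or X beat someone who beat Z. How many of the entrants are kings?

A reaches everyone (king).
B cannot reach D in two steps.
C cannot reach A in two steps.
D reaches everyone (king).
E cannot reach A, B, C, D, F, G, H in two steps.
F cannot reach A, B, C, D, G, H in two steps.
G reaches everyone (king).
H cannot reach B, D in two steps.
Kings: A, D, G — 3.

3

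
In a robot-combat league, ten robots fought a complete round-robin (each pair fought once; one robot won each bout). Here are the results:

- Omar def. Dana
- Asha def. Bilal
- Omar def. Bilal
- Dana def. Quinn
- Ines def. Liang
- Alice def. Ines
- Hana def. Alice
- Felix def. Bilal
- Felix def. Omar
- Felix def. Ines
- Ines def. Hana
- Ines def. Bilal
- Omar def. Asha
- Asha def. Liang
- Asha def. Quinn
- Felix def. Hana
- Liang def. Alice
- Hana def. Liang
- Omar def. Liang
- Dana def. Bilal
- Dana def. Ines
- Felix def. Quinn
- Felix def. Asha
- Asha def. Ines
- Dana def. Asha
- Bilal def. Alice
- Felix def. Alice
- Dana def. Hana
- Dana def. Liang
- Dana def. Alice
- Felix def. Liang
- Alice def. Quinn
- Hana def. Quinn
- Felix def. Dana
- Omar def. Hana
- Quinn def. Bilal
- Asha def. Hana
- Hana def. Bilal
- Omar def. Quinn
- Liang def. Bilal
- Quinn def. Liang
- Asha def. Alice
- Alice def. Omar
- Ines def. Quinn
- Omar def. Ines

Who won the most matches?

Win totals: Liang 2, Felix 9, Quinn 2, Asha 6, Dana 7, Hana 4, Ines 4, Bilal 1, Alice 3, Omar 7.
Felix leads with 9 wins (next highest: 7).

Felix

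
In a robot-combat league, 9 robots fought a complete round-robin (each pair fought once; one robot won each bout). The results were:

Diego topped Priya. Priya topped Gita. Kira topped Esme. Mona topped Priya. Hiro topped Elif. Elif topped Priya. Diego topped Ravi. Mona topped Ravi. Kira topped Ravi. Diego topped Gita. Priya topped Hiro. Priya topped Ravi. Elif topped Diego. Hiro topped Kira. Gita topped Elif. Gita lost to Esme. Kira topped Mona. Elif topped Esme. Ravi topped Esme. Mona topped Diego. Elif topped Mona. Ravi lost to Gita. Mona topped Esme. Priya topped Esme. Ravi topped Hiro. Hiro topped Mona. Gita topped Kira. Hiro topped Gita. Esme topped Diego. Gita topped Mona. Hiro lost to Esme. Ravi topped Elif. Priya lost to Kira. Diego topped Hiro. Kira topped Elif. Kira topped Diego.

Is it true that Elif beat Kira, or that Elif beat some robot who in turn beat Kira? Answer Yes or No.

Elif did not beat Kira directly.
Elif beat Mona, Diego, Esme, Priya, but each of them lost to Kira. No two-step path.

No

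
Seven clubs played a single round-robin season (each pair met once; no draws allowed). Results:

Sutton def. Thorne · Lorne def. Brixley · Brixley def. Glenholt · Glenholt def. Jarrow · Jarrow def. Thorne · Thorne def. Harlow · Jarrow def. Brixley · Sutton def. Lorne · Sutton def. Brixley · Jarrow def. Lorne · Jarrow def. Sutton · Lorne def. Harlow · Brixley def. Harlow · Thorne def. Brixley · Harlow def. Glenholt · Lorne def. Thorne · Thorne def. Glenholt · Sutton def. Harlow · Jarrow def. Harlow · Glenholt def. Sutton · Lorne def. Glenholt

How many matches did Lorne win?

Lorne's results: beat Harlow, Glenholt, Thorne, Brixley; lost to Jarrow, Sutton.
That is 4 wins.

4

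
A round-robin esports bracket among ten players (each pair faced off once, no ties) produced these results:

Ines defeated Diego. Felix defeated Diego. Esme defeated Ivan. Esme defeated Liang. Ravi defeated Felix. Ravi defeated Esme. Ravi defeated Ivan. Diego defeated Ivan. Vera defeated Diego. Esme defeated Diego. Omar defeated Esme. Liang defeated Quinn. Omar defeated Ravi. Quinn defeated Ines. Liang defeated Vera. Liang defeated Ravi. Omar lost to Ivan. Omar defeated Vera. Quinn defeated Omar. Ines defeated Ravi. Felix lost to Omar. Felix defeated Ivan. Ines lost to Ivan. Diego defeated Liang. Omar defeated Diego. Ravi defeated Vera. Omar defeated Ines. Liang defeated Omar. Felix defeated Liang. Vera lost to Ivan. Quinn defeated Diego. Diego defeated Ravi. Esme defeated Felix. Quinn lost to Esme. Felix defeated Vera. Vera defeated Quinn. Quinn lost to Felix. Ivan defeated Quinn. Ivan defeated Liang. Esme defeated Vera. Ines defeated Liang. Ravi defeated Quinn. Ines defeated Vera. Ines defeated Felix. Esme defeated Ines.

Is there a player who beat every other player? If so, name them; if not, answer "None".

None

Highest win total is Esme with 7 (out of 9 possible).
Esme lost to Omar, Ravi, so no player went undefeated.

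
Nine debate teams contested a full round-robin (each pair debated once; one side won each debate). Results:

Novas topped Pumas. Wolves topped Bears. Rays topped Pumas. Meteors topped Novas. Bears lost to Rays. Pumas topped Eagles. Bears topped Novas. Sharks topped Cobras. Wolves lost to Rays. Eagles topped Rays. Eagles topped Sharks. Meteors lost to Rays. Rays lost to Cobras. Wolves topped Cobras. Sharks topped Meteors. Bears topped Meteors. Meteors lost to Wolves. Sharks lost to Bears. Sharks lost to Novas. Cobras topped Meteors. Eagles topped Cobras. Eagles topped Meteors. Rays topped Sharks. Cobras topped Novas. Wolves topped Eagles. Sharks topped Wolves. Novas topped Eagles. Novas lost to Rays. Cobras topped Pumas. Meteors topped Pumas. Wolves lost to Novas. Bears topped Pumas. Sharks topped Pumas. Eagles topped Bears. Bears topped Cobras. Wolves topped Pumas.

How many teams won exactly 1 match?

Win totals: Pumas 1, Novas 4, Meteors 2, Eagles 5, Rays 6, Bears 5, Wolves 5, Sharks 4, Cobras 4.
Exactly 1: Pumas — 1 team.

1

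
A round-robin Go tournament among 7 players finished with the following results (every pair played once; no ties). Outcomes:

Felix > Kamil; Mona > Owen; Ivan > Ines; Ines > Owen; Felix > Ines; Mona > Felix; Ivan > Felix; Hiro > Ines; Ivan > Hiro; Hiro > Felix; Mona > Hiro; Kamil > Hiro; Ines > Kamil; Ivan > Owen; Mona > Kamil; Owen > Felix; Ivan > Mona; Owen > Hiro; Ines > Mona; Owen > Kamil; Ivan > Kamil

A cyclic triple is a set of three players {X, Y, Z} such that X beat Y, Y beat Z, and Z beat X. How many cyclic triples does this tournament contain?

Win totals: Ivan 6, Hiro 2, Owen 3, Felix 2, Ines 3, Kamil 1, Mona 4.
A player with w wins dominates both others in C(w,2) triples; summing gives 15 + 1 + 3 + 1 + 3 + 0 + 6 = 29 transitive triples.
Total triples C(7,3) = 35, so cyclic triples = 35 − 29 = 6.

6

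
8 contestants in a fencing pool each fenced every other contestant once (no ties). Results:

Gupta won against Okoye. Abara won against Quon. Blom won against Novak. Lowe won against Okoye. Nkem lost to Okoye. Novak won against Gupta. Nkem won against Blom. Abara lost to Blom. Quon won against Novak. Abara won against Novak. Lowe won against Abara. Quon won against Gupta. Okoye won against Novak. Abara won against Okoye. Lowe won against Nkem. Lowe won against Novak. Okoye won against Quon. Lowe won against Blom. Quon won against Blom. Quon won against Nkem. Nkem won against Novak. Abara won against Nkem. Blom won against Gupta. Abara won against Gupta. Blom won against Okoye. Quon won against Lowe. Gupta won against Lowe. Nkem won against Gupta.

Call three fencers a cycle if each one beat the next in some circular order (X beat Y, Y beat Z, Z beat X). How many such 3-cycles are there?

13

Win totals: Blom 4, Quon 5, Abara 5, Okoye 3, Lowe 5, Gupta 2, Novak 1, Nkem 3.
A fencer with w wins dominates both others in C(w,2) triples; summing gives 6 + 10 + 10 + 3 + 10 + 1 + 0 + 3 = 43 transitive triples.
Total triples C(8,3) = 56, so cyclic triples = 56 − 43 = 13.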